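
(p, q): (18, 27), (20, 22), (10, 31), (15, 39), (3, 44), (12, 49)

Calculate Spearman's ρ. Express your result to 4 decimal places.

-0.7143

Rank p: 5, 6, 2, 4, 1, 3
Rank q: 2, 1, 3, 4, 5, 6
d = rank(p) − rank(q): 3, 5, -1, 0, -4, -3; Σd² = 60
ρ = 1 − 6Σd² / [n(n²−1)] = 1 − 6×60 / (6×35) = 1 − 360/210 ≈ -0.7143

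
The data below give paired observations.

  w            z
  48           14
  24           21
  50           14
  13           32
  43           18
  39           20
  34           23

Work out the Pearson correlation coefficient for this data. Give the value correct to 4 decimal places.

-0.9338

n = 7, Σw = 251, Σz = 142, Σw² = 10075, Σz² = 3110, Σwz = 4628
nΣwz − ΣwΣz = 32396 − 35642 = -3246
nΣw² − (Σw)² = 70525 − 63001 = 7524; nΣz² − (Σz)² = 21770 − 20164 = 1606
r = -3246 / √(7524 × 1606) = -3246 / 3476.1392 ≈ -0.9338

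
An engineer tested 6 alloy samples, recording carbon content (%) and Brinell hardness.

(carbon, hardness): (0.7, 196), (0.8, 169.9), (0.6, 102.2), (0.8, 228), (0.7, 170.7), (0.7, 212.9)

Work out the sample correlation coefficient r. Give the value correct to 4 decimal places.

n = 6, Σx = 4.3, Σy = 1079.7, Σx² = 3.11, Σy² = 204175.75, Σxy = 785.36
nΣxy − ΣxΣy = 4712.16 − 4642.71 = 69.45
nΣx² − (Σx)² = 18.66 − 18.49 = 0.17; nΣy² − (Σy)² = 1225054.5 − 1165752.09 = 59302.41
r = 69.45 / √(0.17 × 59302.41) = 69.45 / 100.4062 ≈ 0.6917

0.6917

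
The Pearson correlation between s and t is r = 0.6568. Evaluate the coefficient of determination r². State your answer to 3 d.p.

0.431

r² = (0.6568)² = 0.431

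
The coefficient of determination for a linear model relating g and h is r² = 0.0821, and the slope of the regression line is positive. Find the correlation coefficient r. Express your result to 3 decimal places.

0.287

|r| = √0.0821 = 0.287
The association is positive, so r = 0.287.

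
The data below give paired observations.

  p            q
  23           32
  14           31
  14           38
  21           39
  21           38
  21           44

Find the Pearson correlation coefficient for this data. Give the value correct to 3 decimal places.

0.263

n = 6, Σp = 114, Σq = 222, Σp² = 2244, Σq² = 8330, Σpq = 4243
nΣpq − ΣpΣq = 25458 − 25308 = 150
nΣp² − (Σp)² = 13464 − 12996 = 468; nΣq² − (Σq)² = 49980 − 49284 = 696
r = 150 / √(468 × 696) = 150 / 570.7259 ≈ 0.263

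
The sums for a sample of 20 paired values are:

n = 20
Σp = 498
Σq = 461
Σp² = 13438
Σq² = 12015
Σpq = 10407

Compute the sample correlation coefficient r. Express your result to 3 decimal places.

-0.893

r = (nΣpq − ΣpΣq) / √[(nΣp² − (Σp)²)(nΣq² − (Σq)²)]
Numerator: 20×10407 − 498×461 = -21438
Denominator: √[(268760 − 248004)(240300 − 212521)] = √[20756 × 27779] = 24012.0995
r = -21438 / 24012.0995 ≈ -0.893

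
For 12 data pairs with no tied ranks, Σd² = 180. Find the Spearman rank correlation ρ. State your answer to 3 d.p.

0.371

ρ = 1 − 6Σd² / [n(n²−1)] = 1 − 6×180 / (12×143)
  = 1 − 1080/1716 = 1 − 0.6294 ≈ 0.371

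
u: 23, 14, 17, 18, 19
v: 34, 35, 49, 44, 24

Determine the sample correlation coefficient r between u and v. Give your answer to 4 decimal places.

n = 5, Σu = 91, Σv = 186, Σu² = 1699, Σv² = 7294, Σuv = 3353
nΣuv − ΣuΣv = 16765 − 16926 = -161
nΣu² − (Σu)² = 8495 − 8281 = 214; nΣv² − (Σv)² = 36470 − 34596 = 1874
r = -161 / √(214 × 1874) = -161 / 633.2740 ≈ -0.2542

-0.2542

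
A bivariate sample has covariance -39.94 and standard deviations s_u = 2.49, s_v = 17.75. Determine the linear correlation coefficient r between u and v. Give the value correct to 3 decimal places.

-0.904

r = Cov(u,v) / (s_u · s_v) = -39.94 / (2.49 × 17.75)
  = -39.94 / 44.1975 ≈ -0.904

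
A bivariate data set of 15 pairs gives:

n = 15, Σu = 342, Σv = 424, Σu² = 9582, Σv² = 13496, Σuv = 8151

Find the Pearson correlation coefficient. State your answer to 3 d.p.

-0.923

r = (nΣuv − ΣuΣv) / √[(nΣu² − (Σu)²)(nΣv² − (Σv)²)]
Numerator: 15×8151 − 342×424 = -22743
Denominator: √[(143730 − 116964)(202440 − 179776)] = √[26766 × 22664] = 24629.7508
r = -22743 / 24629.7508 ≈ -0.923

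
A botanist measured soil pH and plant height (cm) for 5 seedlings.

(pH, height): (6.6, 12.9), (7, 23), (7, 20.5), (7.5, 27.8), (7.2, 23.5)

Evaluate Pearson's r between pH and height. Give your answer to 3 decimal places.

n = 5, Σx = 35.3, Σy = 107.7, Σx² = 249.65, Σy² = 2440.75, Σxy = 767.34
nΣxy − ΣxΣy = 3836.7 − 3801.81 = 34.89
nΣx² − (Σx)² = 1248.25 − 1246.09 = 2.16; nΣy² − (Σy)² = 12203.75 − 11599.29 = 604.46
r = 34.89 / √(2.16 × 604.46) = 34.89 / 36.1336 ≈ 0.966

0.966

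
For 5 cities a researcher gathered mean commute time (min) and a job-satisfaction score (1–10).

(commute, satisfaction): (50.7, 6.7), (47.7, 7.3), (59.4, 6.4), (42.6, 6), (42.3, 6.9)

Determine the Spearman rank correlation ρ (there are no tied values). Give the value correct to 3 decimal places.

Rank commute: 4, 3, 5, 2, 1
Rank satisfaction: 3, 5, 2, 1, 4
d = rank(commute) − rank(satisfaction): 1, -2, 3, 1, -3; Σd² = 24
ρ = 1 − 6Σd² / [n(n²−1)] = 1 − 6×24 / (5×24) = 1 − 144/120 ≈ -0.200

-0.200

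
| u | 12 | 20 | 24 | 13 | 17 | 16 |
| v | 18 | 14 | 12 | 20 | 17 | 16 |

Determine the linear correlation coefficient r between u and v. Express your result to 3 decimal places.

n = 6, Σu = 102, Σv = 97, Σu² = 1834, Σv² = 1609, Σuv = 1589
nΣuv − ΣuΣv = 9534 − 9894 = -360
nΣu² − (Σu)² = 11004 − 10404 = 600; nΣv² − (Σv)² = 9654 − 9409 = 245
r = -360 / √(600 × 245) = -360 / 383.4058 ≈ -0.939

-0.939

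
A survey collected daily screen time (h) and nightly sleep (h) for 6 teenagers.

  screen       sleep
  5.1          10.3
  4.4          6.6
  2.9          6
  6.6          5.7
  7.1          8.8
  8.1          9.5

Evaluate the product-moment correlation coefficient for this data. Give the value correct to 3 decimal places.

n = 6, Σx = 34.2, Σy = 46.9, Σx² = 213.36, Σy² = 385.83, Σxy = 276.02
nΣxy − ΣxΣy = 1656.12 − 1603.98 = 52.14
nΣx² − (Σx)² = 1280.16 − 1169.64 = 110.52; nΣy² − (Σy)² = 2314.98 − 2199.61 = 115.37
r = 52.14 / √(110.52 × 115.37) = 52.14 / 112.9190 ≈ 0.462

0.462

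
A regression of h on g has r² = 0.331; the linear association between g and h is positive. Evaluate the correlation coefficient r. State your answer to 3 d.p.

0.575

|r| = √0.331 = 0.575
The association is positive, so r = 0.575.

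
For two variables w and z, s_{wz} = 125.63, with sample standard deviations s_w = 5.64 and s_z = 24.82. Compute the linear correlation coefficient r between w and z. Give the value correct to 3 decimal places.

r = Cov(w,z) / (s_w · s_z) = 125.63 / (5.64 × 24.82)
  = 125.63 / 139.9848 ≈ 0.897

0.897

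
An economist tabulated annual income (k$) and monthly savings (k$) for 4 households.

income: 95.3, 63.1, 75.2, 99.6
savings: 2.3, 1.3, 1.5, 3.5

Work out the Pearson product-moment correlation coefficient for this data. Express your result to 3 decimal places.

n = 4, Σx = 333.2, Σy = 8.6, Σx² = 28638.9, Σy² = 21.48, Σxy = 762.62
nΣxy − ΣxΣy = 3050.48 − 2865.52 = 184.96
nΣx² − (Σx)² = 114555.6 − 111022.24 = 3533.36; nΣy² − (Σy)² = 85.92 − 73.96 = 11.96
r = 184.96 / √(3533.36 × 11.96) = 184.96 / 205.5699 ≈ 0.900

0.900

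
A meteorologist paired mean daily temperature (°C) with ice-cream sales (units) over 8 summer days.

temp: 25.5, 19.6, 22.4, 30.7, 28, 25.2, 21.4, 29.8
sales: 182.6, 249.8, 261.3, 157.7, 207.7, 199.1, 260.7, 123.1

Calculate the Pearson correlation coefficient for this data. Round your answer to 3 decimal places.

n = 8, Σx = 202.6, Σy = 1642, Σx² = 5243.7, Σy² = 354787.98, Σxy = 40327.17
nΣxy − ΣxΣy = 322617.36 − 332669.2 = -10051.84
nΣx² − (Σx)² = 41949.6 − 41046.76 = 902.84; nΣy² − (Σy)² = 2838303.84 − 2696164 = 142139.84
r = -10051.84 / √(902.84 × 142139.84) = -10051.84 / 11328.2626 ≈ -0.887

-0.887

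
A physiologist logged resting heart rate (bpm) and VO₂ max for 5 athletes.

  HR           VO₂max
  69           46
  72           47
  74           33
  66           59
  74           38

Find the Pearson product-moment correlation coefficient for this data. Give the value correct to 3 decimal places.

n = 5, Σx = 355, Σy = 223, Σx² = 25253, Σy² = 10339, Σxy = 15706
nΣxy − ΣxΣy = 78530 − 79165 = -635
nΣx² − (Σx)² = 126265 − 126025 = 240; nΣy² − (Σy)² = 51695 − 49729 = 1966
r = -635 / √(240 × 1966) = -635 / 686.9061 ≈ -0.924

-0.924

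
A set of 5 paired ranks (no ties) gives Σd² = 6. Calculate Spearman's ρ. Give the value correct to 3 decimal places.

0.700

ρ = 1 − 6Σd² / [n(n²−1)] = 1 − 6×6 / (5×24)
  = 1 − 36/120 = 1 − 0.3000 ≈ 0.700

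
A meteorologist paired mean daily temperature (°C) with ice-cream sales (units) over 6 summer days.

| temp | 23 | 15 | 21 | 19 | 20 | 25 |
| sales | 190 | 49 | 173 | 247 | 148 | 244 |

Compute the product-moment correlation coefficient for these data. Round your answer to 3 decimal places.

n = 6, Σx = 123, Σy = 1051, Σx² = 2581, Σy² = 210879, Σxy = 22491
nΣxy − ΣxΣy = 134946 − 129273 = 5673
nΣx² − (Σx)² = 15486 − 15129 = 357; nΣy² − (Σy)² = 1265274 − 1104601 = 160673
r = 5673 / √(357 × 160673) = 5673 / 7573.6557 ≈ 0.749

0.749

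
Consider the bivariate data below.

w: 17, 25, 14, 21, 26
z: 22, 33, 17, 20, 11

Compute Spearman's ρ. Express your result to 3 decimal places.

-0.100

Rank w: 2, 4, 1, 3, 5
Rank z: 4, 5, 2, 3, 1
d = rank(w) − rank(z): -2, -1, -1, 0, 4; Σd² = 22
ρ = 1 − 6Σd² / [n(n²−1)] = 1 − 6×22 / (5×24) = 1 − 132/120 ≈ -0.100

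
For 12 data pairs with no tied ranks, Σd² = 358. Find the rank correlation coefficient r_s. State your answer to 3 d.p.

ρ = 1 − 6Σd² / [n(n²−1)] = 1 − 6×358 / (12×143)
  = 1 − 2148/1716 = 1 − 1.2517 ≈ -0.252

-0.252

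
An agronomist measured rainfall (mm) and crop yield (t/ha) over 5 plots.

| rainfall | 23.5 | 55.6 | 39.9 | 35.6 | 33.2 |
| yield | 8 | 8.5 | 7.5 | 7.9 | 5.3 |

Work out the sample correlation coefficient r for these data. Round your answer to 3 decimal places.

0.338

n = 5, Σx = 187.8, Σy = 37.2, Σx² = 7605.22, Σy² = 283, Σxy = 1417.05
nΣxy − ΣxΣy = 7085.25 − 6986.16 = 99.09
nΣx² − (Σx)² = 38026.1 − 35268.84 = 2757.26; nΣy² − (Σy)² = 1415 − 1383.84 = 31.16
r = 99.09 / √(2757.26 × 31.16) = 99.09 / 293.1147 ≈ 0.338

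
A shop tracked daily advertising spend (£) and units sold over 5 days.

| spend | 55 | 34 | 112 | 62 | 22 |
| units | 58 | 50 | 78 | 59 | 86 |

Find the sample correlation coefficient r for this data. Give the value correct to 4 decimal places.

n = 5, Σx = 285, Σy = 331, Σx² = 21053, Σy² = 22825, Σxy = 19176
nΣxy − ΣxΣy = 95880 − 94335 = 1545
nΣx² − (Σx)² = 105265 − 81225 = 24040; nΣy² − (Σy)² = 114125 − 109561 = 4564
r = 1545 / √(24040 × 4564) = 1545 / 10474.6628 ≈ 0.1475

0.1475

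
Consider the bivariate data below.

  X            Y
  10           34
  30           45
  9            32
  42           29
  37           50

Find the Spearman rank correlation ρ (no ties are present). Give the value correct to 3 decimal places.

Rank X: 2, 3, 1, 5, 4
Rank Y: 3, 4, 2, 1, 5
d = rank(X) − rank(Y): -1, -1, -1, 4, -1; Σd² = 20
ρ = 1 − 6Σd² / [n(n²−1)] = 1 − 6×20 / (5×24) = 1 − 120/120 ≈ 0.000

0.000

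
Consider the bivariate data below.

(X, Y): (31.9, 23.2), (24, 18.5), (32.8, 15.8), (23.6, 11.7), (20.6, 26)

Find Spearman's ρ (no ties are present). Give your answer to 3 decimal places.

-0.300

Rank X: 4, 3, 5, 2, 1
Rank Y: 4, 3, 2, 1, 5
d = rank(X) − rank(Y): 0, 0, 3, 1, -4; Σd² = 26
ρ = 1 − 6Σd² / [n(n²−1)] = 1 − 6×26 / (5×24) = 1 − 156/120 ≈ -0.300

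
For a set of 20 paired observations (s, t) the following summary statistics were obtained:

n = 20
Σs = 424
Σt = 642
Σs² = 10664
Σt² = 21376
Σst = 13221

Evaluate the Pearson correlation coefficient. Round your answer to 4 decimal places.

r = (nΣst − ΣsΣt) / √[(nΣs² − (Σs)²)(nΣt² − (Σt)²)]
Numerator: 20×13221 − 424×642 = -7788
Denominator: √[(213280 − 179776)(427520 − 412164)] = √[33504 × 15356] = 22682.3152
r = -7788 / 22682.3152 ≈ -0.3434

-0.3434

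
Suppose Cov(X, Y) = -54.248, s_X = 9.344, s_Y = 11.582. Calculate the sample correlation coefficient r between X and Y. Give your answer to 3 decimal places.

-0.501

r = Cov(X,Y) / (s_X · s_Y) = -54.248 / (9.344 × 11.582)
  = -54.248 / 108.2222 ≈ -0.501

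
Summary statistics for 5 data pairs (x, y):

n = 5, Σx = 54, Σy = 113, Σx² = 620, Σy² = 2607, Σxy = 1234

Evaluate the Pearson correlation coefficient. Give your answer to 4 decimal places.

r = (nΣxy − ΣxΣy) / √[(nΣx² − (Σx)²)(nΣy² − (Σy)²)]
Numerator: 5×1234 − 54×113 = 68
Denominator: √[(3100 − 2916)(13035 − 12769)] = √[184 × 266] = 221.2329
r = 68 / 221.2329 ≈ 0.3074

0.3074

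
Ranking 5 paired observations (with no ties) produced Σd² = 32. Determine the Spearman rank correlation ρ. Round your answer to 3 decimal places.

ρ = 1 − 6Σd² / [n(n²−1)] = 1 − 6×32 / (5×24)
  = 1 − 192/120 = 1 − 1.6000 ≈ -0.600

-0.600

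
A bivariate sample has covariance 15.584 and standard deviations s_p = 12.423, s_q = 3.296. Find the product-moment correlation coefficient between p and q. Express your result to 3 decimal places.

r = Cov(p,q) / (s_p · s_q) = 15.584 / (12.423 × 3.296)
  = 15.584 / 40.9462 ≈ 0.381

0.381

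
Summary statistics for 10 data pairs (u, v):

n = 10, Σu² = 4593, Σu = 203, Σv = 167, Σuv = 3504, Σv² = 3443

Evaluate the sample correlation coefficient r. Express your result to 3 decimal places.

0.205

r = (nΣuv − ΣuΣv) / √[(nΣu² − (Σu)²)(nΣv² − (Σv)²)]
Numerator: 10×3504 − 203×167 = 1139
Denominator: √[(45930 − 41209)(34430 − 27889)] = √[4721 × 6541] = 5556.9831
r = 1139 / 5556.9831 ≈ 0.205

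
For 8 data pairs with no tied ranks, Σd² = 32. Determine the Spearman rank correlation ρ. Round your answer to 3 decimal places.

ρ = 1 − 6Σd² / [n(n²−1)] = 1 − 6×32 / (8×63)
  = 1 − 192/504 = 1 − 0.3810 ≈ 0.619

0.619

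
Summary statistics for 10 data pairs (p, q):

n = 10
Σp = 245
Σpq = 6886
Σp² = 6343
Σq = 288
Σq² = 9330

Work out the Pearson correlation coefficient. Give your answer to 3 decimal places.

-0.286

r = (nΣpq − ΣpΣq) / √[(nΣp² − (Σp)²)(nΣq² − (Σq)²)]
Numerator: 10×6886 − 245×288 = -1700
Denominator: √[(63430 − 60025)(93300 − 82944)] = √[3405 × 10356] = 5938.1967
r = -1700 / 5938.1967 ≈ -0.286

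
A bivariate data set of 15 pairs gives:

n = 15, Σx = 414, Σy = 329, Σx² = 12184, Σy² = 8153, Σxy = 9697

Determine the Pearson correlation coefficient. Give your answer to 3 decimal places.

0.732

r = (nΣxy − ΣxΣy) / √[(nΣx² − (Σx)²)(nΣy² − (Σy)²)]
Numerator: 15×9697 − 414×329 = 9249
Denominator: √[(182760 − 171396)(122295 − 108241)] = √[11364 × 14054] = 12637.6286
r = 9249 / 12637.6286 ≈ 0.732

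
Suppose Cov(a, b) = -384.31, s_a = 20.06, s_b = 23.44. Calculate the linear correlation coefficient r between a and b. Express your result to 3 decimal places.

-0.817

r = Cov(a,b) / (s_a · s_b) = -384.31 / (20.06 × 23.44)
  = -384.31 / 470.2064 ≈ -0.817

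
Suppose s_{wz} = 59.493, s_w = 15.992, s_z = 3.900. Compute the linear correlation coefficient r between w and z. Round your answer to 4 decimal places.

0.9539

r = Cov(w,z) / (s_w · s_z) = 59.493 / (15.992 × 3.900)
  = 59.493 / 62.3688 ≈ 0.9539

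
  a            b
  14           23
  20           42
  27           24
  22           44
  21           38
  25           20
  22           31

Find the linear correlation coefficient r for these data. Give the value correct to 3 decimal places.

-0.128

n = 7, Σa = 151, Σb = 222, Σa² = 3359, Σb² = 7610, Σab = 4758
nΣab − ΣaΣb = 33306 − 33522 = -216
nΣa² − (Σa)² = 23513 − 22801 = 712; nΣb² − (Σb)² = 53270 − 49284 = 3986
r = -216 / √(712 × 3986) = -216 / 1684.6460 ≈ -0.128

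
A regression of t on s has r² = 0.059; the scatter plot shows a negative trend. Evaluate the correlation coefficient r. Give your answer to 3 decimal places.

|r| = √0.059 = 0.243
The association is negative, so r = −0.243.

-0.243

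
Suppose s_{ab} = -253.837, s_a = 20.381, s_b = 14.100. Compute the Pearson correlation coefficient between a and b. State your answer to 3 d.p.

-0.883

r = Cov(a,b) / (s_a · s_b) = -253.837 / (20.381 × 14.100)
  = -253.837 / 287.3721 ≈ -0.883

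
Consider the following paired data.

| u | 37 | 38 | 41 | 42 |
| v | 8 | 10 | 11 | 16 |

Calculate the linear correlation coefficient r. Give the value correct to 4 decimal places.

0.8846

n = 4, Σu = 158, Σv = 45, Σu² = 6258, Σv² = 541, Σuv = 1799
nΣuv − ΣuΣv = 7196 − 7110 = 86
nΣu² − (Σu)² = 25032 − 24964 = 68; nΣv² − (Σv)² = 2164 − 2025 = 139
r = 86 / √(68 × 139) = 86 / 97.2214 ≈ 0.8846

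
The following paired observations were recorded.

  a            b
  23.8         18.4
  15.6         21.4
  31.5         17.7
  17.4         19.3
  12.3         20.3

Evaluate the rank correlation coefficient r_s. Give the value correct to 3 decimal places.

-0.900

Rank a: 4, 2, 5, 3, 1
Rank b: 2, 5, 1, 3, 4
d = rank(a) − rank(b): 2, -3, 4, 0, -3; Σd² = 38
ρ = 1 − 6Σd² / [n(n²−1)] = 1 − 6×38 / (5×24) = 1 − 228/120 ≈ -0.900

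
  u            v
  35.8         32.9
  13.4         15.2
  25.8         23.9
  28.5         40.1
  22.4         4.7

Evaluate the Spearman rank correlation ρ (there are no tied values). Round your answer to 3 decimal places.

0.800

Rank u: 5, 1, 3, 4, 2
Rank v: 4, 2, 3, 5, 1
d = rank(u) − rank(v): 1, -1, 0, -1, 1; Σd² = 4
ρ = 1 − 6Σd² / [n(n²−1)] = 1 − 6×4 / (5×24) = 1 − 24/120 ≈ 0.800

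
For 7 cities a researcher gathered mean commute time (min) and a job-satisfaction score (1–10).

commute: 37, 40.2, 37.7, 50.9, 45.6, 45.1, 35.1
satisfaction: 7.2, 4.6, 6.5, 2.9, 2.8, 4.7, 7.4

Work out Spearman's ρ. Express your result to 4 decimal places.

Rank commute: 2, 4, 3, 7, 6, 5, 1
Rank satisfaction: 6, 3, 5, 2, 1, 4, 7
d = rank(commute) − rank(satisfaction): -4, 1, -2, 5, 5, 1, -6; Σd² = 108
ρ = 1 − 6Σd² / [n(n²−1)] = 1 − 6×108 / (7×48) = 1 − 648/336 ≈ -0.9286

-0.9286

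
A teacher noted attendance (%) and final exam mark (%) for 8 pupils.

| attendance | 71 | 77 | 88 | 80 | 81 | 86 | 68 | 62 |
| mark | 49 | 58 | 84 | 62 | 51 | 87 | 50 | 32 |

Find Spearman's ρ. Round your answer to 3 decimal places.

Rank attendance: 3, 4, 8, 5, 6, 7, 2, 1
Rank mark: 2, 5, 7, 6, 4, 8, 3, 1
d = rank(attendance) − rank(mark): 1, -1, 1, -1, 2, -1, -1, 0; Σd² = 10
ρ = 1 − 6Σd² / [n(n²−1)] = 1 − 6×10 / (8×63) = 1 − 60/504 ≈ 0.881

0.881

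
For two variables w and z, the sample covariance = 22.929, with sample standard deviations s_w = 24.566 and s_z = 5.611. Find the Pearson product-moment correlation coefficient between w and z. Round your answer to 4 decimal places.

0.1663

r = Cov(w,z) / (s_w · s_z) = 22.929 / (24.566 × 5.611)
  = 22.929 / 137.8398 ≈ 0.1663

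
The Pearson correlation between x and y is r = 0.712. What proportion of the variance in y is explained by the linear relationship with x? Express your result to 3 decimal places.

0.507

r² = (0.712)² = 0.507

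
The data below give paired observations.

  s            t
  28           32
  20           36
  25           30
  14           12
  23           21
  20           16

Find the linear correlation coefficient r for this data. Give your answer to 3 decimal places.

n = 6, Σs = 130, Σt = 147, Σs² = 2934, Σt² = 4061, Σst = 3337
nΣst − ΣsΣt = 20022 − 19110 = 912
nΣs² − (Σs)² = 17604 − 16900 = 704; nΣt² − (Σt)² = 24366 − 21609 = 2757
r = 912 / √(704 × 2757) = 912 / 1393.1719 ≈ 0.655

0.655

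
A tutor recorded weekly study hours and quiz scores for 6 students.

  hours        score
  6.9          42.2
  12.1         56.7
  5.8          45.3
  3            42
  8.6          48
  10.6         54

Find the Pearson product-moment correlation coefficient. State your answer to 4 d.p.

0.9208

n = 6, Σx = 47, Σy = 288.2, Σx² = 422.98, Σy² = 14031.82, Σxy = 2351.19
nΣxy − ΣxΣy = 14107.14 − 13545.4 = 561.74
nΣx² − (Σx)² = 2537.88 − 2209 = 328.88; nΣy² − (Σy)² = 84190.92 − 83059.24 = 1131.68
r = 561.74 / √(328.88 × 1131.68) = 561.74 / 610.0712 ≈ 0.9208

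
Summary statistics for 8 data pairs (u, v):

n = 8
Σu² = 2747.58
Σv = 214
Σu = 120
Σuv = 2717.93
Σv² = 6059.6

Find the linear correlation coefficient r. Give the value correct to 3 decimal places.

r = (nΣuv − ΣuΣv) / √[(nΣu² − (Σu)²)(nΣv² − (Σv)²)]
Numerator: 8×2717.93 − 120×214 = -3936.56
Denominator: √[(21980.64 − 14400)(48476.8 − 45796)] = √[7580.64 × 2680.8] = 4508.0128
r = -3936.56 / 4508.0128 ≈ -0.873

-0.873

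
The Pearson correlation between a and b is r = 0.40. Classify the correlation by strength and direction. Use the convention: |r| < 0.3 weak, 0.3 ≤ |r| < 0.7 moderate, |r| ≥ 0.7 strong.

moderate positive

r = 0.40 > 0 so the relationship is positive.
|r| = 0.40, which falls in the moderate range.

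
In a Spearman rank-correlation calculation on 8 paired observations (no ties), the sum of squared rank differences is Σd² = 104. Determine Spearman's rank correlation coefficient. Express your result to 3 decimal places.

-0.238

ρ = 1 − 6Σd² / [n(n²−1)] = 1 − 6×104 / (8×63)
  = 1 − 624/504 = 1 − 1.2381 ≈ -0.238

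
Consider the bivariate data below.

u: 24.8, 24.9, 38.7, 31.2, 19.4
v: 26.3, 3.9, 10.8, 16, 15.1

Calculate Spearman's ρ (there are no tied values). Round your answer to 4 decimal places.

-0.3000

Rank u: 2, 3, 5, 4, 1
Rank v: 5, 1, 2, 4, 3
d = rank(u) − rank(v): -3, 2, 3, 0, -2; Σd² = 26
ρ = 1 − 6Σd² / [n(n²−1)] = 1 − 6×26 / (5×24) = 1 − 156/120 ≈ -0.3000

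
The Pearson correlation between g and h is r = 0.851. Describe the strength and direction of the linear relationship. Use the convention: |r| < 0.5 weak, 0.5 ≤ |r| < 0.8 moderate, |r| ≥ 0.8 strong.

r = 0.851 > 0 so the relationship is positive.
|r| = 0.851, which falls in the strong range.

strong positive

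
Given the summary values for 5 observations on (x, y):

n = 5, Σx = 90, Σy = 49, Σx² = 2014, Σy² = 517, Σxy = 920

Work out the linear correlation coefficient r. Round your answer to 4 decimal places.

0.3156

r = (nΣxy − ΣxΣy) / √[(nΣx² − (Σx)²)(nΣy² − (Σy)²)]
Numerator: 5×920 − 90×49 = 190
Denominator: √[(10070 − 8100)(2585 − 2401)] = √[1970 × 184] = 602.0631
r = 190 / 602.0631 ≈ 0.3156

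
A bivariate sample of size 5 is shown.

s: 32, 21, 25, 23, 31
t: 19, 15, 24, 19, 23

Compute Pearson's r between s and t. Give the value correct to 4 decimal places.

0.4690

n = 5, Σs = 132, Σt = 100, Σs² = 3580, Σt² = 2052, Σst = 2673
nΣst − ΣsΣt = 13365 − 13200 = 165
nΣs² − (Σs)² = 17900 − 17424 = 476; nΣt² − (Σt)² = 10260 − 10000 = 260
r = 165 / √(476 × 260) = 165 / 351.7954 ≈ 0.4690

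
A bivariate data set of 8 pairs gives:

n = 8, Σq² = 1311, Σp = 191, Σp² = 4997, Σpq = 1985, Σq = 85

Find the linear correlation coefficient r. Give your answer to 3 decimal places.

r = (nΣpq − ΣpΣq) / √[(nΣp² − (Σp)²)(nΣq² − (Σq)²)]
Numerator: 8×1985 − 191×85 = -355
Denominator: √[(39976 − 36481)(10488 − 7225)] = √[3495 × 3263] = 3377.0083
r = -355 / 3377.0083 ≈ -0.105

-0.105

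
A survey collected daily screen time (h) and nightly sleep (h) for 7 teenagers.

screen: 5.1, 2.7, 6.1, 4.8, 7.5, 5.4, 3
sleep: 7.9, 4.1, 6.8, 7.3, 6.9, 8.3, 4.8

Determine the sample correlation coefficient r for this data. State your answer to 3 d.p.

n = 7, Σx = 34.6, Σy = 46.1, Σx² = 187.96, Σy² = 318.29, Σxy = 238.85
nΣxy − ΣxΣy = 1671.95 − 1595.06 = 76.89
nΣx² − (Σx)² = 1315.72 − 1197.16 = 118.56; nΣy² − (Σy)² = 2228.03 − 2125.21 = 102.82
r = 76.89 / √(118.56 × 102.82) = 76.89 / 110.4099 ≈ 0.696

0.696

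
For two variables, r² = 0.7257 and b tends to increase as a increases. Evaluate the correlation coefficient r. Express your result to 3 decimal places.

0.852

|r| = √0.7257 = 0.852
The association is positive, so r = 0.852.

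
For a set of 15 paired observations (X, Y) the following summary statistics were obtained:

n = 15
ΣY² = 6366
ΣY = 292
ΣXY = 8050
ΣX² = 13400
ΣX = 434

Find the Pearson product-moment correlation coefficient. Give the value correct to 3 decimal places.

-0.526

r = (nΣXY − ΣXΣY) / √[(nΣX² − (ΣX)²)(nΣY² − (ΣY)²)]
Numerator: 15×8050 − 434×292 = -5978
Denominator: √[(201000 − 188356)(95490 − 85264)] = √[12644 × 10226] = 11370.9078
r = -5978 / 11370.9078 ≈ -0.526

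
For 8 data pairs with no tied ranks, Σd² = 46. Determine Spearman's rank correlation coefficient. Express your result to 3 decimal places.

0.452

ρ = 1 − 6Σd² / [n(n²−1)] = 1 − 6×46 / (8×63)
  = 1 − 276/504 = 1 − 0.5476 ≈ 0.452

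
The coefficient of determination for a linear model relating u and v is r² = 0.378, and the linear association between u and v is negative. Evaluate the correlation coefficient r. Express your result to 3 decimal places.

-0.615

|r| = √0.378 = 0.615
The association is negative, so r = −0.615.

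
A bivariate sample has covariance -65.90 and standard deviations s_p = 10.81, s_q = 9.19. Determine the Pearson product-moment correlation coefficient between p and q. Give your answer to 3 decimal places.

-0.663

r = Cov(p,q) / (s_p · s_q) = -65.90 / (10.81 × 9.19)
  = -65.90 / 99.3439 ≈ -0.663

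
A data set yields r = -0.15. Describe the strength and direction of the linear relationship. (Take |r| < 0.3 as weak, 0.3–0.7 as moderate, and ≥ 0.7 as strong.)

r = -0.15 < 0 so the relationship is negative.
|r| = 0.15, which falls in the weak range.

weak negative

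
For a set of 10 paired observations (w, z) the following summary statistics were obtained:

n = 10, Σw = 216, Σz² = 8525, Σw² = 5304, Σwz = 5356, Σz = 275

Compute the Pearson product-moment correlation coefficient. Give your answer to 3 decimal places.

-0.745

r = (nΣwz − ΣwΣz) / √[(nΣw² − (Σw)²)(nΣz² − (Σz)²)]
Numerator: 10×5356 − 216×275 = -5840
Denominator: √[(53040 − 46656)(85250 − 75625)] = √[6384 × 9625] = 7838.7499
r = -5840 / 7838.7499 ≈ -0.745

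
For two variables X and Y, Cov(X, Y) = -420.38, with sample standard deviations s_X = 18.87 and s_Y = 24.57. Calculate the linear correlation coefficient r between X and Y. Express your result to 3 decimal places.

r = Cov(X,Y) / (s_X · s_Y) = -420.38 / (18.87 × 24.57)
  = -420.38 / 463.6359 ≈ -0.907

-0.907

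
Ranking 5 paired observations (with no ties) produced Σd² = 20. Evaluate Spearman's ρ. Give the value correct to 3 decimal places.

0.000

ρ = 1 − 6Σd² / [n(n²−1)] = 1 − 6×20 / (5×24)
  = 1 − 120/120 = 1 − 1.0000 ≈ 0.000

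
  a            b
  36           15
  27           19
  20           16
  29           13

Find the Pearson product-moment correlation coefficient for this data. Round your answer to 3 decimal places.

-0.284

n = 4, Σa = 112, Σb = 63, Σa² = 3266, Σb² = 1011, Σab = 1750
nΣab − ΣaΣb = 7000 − 7056 = -56
nΣa² − (Σa)² = 13064 − 12544 = 520; nΣb² − (Σb)² = 4044 − 3969 = 75
r = -56 / √(520 × 75) = -56 / 197.4842 ≈ -0.284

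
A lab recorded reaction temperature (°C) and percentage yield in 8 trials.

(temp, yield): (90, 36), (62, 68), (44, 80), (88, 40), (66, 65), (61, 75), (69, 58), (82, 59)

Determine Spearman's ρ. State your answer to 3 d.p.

Rank temp: 8, 3, 1, 7, 4, 2, 5, 6
Rank yield: 1, 6, 8, 2, 5, 7, 3, 4
d = rank(temp) − rank(yield): 7, -3, -7, 5, -1, -5, 2, 2; Σd² = 166
ρ = 1 − 6Σd² / [n(n²−1)] = 1 − 6×166 / (8×63) = 1 − 996/504 ≈ -0.976

-0.976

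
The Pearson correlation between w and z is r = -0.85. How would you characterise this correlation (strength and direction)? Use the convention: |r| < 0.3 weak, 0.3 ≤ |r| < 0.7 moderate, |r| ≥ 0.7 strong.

strong negative

r = -0.85 < 0 so the relationship is negative.
|r| = 0.85, which falls in the strong range.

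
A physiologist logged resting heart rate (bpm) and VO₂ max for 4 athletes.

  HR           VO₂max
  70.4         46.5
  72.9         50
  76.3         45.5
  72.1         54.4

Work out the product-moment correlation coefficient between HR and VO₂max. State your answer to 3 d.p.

n = 4, Σx = 291.7, Σy = 196.4, Σx² = 21290.67, Σy² = 9691.86, Σxy = 14312.49
nΣxy − ΣxΣy = 57249.96 − 57289.88 = -39.92
nΣx² − (Σx)² = 85162.68 − 85088.89 = 73.79; nΣy² − (Σy)² = 38767.44 − 38572.96 = 194.48
r = -39.92 / √(73.79 × 194.48) = -39.92 / 119.7943 ≈ -0.333

-0.333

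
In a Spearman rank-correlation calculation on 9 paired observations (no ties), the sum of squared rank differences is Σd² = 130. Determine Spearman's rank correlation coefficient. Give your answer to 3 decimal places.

ρ = 1 − 6Σd² / [n(n²−1)] = 1 − 6×130 / (9×80)
  = 1 − 780/720 = 1 − 1.0833 ≈ -0.083

-0.083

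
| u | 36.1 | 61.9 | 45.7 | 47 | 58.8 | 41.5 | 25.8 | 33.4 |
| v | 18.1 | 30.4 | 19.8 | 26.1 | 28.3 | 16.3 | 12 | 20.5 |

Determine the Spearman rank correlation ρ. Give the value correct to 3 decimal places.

0.833

Rank u: 3, 8, 5, 6, 7, 4, 1, 2
Rank v: 3, 8, 4, 6, 7, 2, 1, 5
d = rank(u) − rank(v): 0, 0, 1, 0, 0, 2, 0, -3; Σd² = 14
ρ = 1 − 6Σd² / [n(n²−1)] = 1 − 6×14 / (8×63) = 1 − 84/504 ≈ 0.833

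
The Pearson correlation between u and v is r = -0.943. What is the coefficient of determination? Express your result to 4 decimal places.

r² = (-0.943)² = 0.8892

0.8892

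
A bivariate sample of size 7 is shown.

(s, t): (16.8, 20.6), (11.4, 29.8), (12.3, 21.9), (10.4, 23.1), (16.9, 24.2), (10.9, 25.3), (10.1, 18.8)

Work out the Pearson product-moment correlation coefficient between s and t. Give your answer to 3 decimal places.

n = 7, Σs = 88.8, Σt = 163.7, Σs² = 1178.08, Σt² = 3904.79, Σst = 2070.04
nΣst − ΣsΣt = 14490.28 − 14536.56 = -46.28
nΣs² − (Σs)² = 8246.56 − 7885.44 = 361.12; nΣt² − (Σt)² = 27333.53 − 26797.69 = 535.84
r = -46.28 / √(361.12 × 535.84) = -46.28 / 439.8892 ≈ -0.105

-0.105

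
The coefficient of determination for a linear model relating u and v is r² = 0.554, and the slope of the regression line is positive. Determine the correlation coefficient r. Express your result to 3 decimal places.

0.744

|r| = √0.554 = 0.744
The association is positive, so r = 0.744.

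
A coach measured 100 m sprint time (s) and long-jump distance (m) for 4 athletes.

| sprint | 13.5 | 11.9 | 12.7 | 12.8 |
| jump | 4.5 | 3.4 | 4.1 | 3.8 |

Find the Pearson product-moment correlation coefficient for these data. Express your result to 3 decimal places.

n = 4, Σx = 50.9, Σy = 15.8, Σx² = 648.99, Σy² = 63.06, Σxy = 201.92
nΣxy − ΣxΣy = 807.68 − 804.22 = 3.46
nΣx² − (Σx)² = 2595.96 − 2590.81 = 5.15; nΣy² − (Σy)² = 252.24 − 249.64 = 2.6
r = 3.46 / √(5.15 × 2.6) = 3.46 / 3.6592 ≈ 0.946

0.946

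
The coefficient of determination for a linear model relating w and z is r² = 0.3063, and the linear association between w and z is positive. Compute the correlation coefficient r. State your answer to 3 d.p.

|r| = √0.3063 = 0.553
The association is positive, so r = 0.553.

0.553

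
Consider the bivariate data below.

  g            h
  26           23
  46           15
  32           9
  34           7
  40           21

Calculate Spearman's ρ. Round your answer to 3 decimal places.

Rank g: 1, 5, 2, 3, 4
Rank h: 5, 3, 2, 1, 4
d = rank(g) − rank(h): -4, 2, 0, 2, 0; Σd² = 24
ρ = 1 − 6Σd² / [n(n²−1)] = 1 − 6×24 / (5×24) = 1 − 144/120 ≈ -0.200

-0.200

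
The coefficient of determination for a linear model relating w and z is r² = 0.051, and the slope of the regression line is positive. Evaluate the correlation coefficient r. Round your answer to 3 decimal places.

0.226

|r| = √0.051 = 0.226
The association is positive, so r = 0.226.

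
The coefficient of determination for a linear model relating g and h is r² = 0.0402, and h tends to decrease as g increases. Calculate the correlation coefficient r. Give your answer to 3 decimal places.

-0.200

|r| = √0.0402 = 0.200
The association is negative, so r = −0.200.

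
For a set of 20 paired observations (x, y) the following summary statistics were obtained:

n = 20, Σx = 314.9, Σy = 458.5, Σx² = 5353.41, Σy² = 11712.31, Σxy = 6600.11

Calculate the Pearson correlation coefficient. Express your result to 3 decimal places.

r = (nΣxy − ΣxΣy) / √[(nΣx² − (Σx)²)(nΣy² − (Σy)²)]
Numerator: 20×6600.11 − 314.9×458.5 = -12379.45
Denominator: √[(107068.2 − 99162.01)(234246.2 − 210222.25)] = √[7906.19 × 24023.95] = 13781.7964
r = -12379.45 / 13781.7964 ≈ -0.898

-0.898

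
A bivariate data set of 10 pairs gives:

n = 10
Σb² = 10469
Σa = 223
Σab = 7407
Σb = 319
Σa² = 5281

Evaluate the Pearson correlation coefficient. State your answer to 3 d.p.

0.976

r = (nΣab − ΣaΣb) / √[(nΣa² − (Σa)²)(nΣb² − (Σb)²)]
Numerator: 10×7407 − 223×319 = 2933
Denominator: √[(52810 − 49729)(104690 − 101761)] = √[3081 × 2929] = 3004.0388
r = 2933 / 3004.0388 ≈ 0.976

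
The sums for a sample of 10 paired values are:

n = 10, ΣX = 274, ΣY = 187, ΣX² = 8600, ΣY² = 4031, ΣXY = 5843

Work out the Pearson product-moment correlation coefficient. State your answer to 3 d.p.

r = (nΣXY − ΣXΣY) / √[(nΣX² − (ΣX)²)(nΣY² − (ΣY)²)]
Numerator: 10×5843 − 274×187 = 7192
Denominator: √[(86000 − 75076)(40310 − 34969)] = √[10924 × 5341] = 7638.3954
r = 7192 / 7638.3954 ≈ 0.942

0.942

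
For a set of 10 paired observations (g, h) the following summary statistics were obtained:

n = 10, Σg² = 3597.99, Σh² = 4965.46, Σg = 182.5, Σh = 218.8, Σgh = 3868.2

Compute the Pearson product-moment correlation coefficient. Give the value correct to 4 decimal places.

-0.5723

r = (nΣgh − ΣgΣh) / √[(nΣg² − (Σg)²)(nΣh² − (Σh)²)]
Numerator: 10×3868.2 − 182.5×218.8 = -1249
Denominator: √[(35979.9 − 33306.25)(49654.6 − 47873.44)] = √[2673.65 × 1781.16] = 2182.2462
r = -1249 / 2182.2462 ≈ -0.5723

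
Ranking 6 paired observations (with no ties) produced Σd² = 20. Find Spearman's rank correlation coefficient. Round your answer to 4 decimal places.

ρ = 1 − 6Σd² / [n(n²−1)] = 1 − 6×20 / (6×35)
  = 1 − 120/210 = 1 − 0.57143 ≈ 0.4286

0.4286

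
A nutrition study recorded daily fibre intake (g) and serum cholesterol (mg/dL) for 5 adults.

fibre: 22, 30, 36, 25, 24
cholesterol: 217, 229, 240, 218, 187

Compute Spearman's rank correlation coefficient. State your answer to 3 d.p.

Rank fibre: 1, 4, 5, 3, 2
Rank cholesterol: 2, 4, 5, 3, 1
d = rank(fibre) − rank(cholesterol): -1, 0, 0, 0, 1; Σd² = 2
ρ = 1 − 6Σd² / [n(n²−1)] = 1 − 6×2 / (5×24) = 1 − 12/120 ≈ 0.900

0.900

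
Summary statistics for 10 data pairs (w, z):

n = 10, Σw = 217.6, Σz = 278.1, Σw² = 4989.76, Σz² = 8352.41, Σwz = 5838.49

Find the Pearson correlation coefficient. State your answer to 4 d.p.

-0.5365

r = (nΣwz − ΣwΣz) / √[(nΣw² − (Σw)²)(nΣz² − (Σz)²)]
Numerator: 10×5838.49 − 217.6×278.1 = -2129.66
Denominator: √[(49897.6 − 47349.76)(83524.1 − 77339.61)] = √[2547.84 × 6184.49] = 3969.5202
r = -2129.66 / 3969.5202 ≈ -0.5365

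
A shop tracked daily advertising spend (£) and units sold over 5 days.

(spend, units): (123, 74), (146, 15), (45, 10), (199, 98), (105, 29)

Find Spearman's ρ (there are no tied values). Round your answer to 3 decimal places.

Rank spend: 3, 4, 1, 5, 2
Rank units: 4, 2, 1, 5, 3
d = rank(spend) − rank(units): -1, 2, 0, 0, -1; Σd² = 6
ρ = 1 − 6Σd² / [n(n²−1)] = 1 − 6×6 / (5×24) = 1 − 36/120 ≈ 0.700

0.700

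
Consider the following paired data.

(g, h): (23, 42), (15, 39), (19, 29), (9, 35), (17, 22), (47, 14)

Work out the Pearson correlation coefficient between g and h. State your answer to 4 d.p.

-0.6679

n = 6, Σg = 130, Σh = 181, Σg² = 3694, Σh² = 6031, Σgh = 3449
nΣgh − ΣgΣh = 20694 − 23530 = -2836
nΣg² − (Σg)² = 22164 − 16900 = 5264; nΣh² − (Σh)² = 36186 − 32761 = 3425
r = -2836 / √(5264 × 3425) = -2836 / 4246.0805 ≈ -0.6679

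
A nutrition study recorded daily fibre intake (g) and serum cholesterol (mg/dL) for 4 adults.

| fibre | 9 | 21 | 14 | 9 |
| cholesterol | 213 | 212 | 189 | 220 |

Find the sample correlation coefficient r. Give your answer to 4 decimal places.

-0.2417

n = 4, Σx = 53, Σy = 834, Σx² = 799, Σy² = 174434, Σxy = 10995
nΣxy − ΣxΣy = 43980 − 44202 = -222
nΣx² − (Σx)² = 3196 − 2809 = 387; nΣy² − (Σy)² = 697736 − 695556 = 2180
r = -222 / √(387 × 2180) = -222 / 918.5097 ≈ -0.2417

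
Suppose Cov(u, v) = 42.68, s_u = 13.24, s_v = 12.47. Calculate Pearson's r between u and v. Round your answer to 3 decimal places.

0.259

r = Cov(u,v) / (s_u · s_v) = 42.68 / (13.24 × 12.47)
  = 42.68 / 165.1028 ≈ 0.259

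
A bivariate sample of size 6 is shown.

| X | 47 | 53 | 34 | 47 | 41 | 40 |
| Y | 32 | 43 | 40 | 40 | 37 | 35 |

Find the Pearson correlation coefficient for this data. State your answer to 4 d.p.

n = 6, ΣX = 262, ΣY = 227, ΣX² = 11664, ΣY² = 8667, ΣXY = 9940
nΣXY − ΣXΣY = 59640 − 59474 = 166
nΣX² − (ΣX)² = 69984 − 68644 = 1340; nΣY² − (ΣY)² = 52002 − 51529 = 473
r = 166 / √(1340 × 473) = 166 / 796.1281 ≈ 0.2085

0.2085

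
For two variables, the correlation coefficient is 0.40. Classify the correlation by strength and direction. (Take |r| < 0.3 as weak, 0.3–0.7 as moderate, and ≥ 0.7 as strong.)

moderate positive

r = 0.40 > 0 so the relationship is positive.
|r| = 0.40, which falls in the moderate range.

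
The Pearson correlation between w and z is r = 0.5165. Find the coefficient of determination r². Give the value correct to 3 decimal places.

0.267

r² = (0.5165)² = 0.267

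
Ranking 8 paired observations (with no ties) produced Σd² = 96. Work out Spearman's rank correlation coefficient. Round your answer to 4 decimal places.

-0.1429

ρ = 1 − 6Σd² / [n(n²−1)] = 1 − 6×96 / (8×63)
  = 1 − 576/504 = 1 − 1.14286 ≈ -0.1429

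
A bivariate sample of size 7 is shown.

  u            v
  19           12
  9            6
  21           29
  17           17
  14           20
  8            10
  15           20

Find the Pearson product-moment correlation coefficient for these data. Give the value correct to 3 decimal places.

n = 7, Σu = 103, Σv = 114, Σu² = 1657, Σv² = 2210, Σuv = 1840
nΣuv − ΣuΣv = 12880 − 11742 = 1138
nΣu² − (Σu)² = 11599 − 10609 = 990; nΣv² − (Σv)² = 15470 − 12996 = 2474
r = 1138 / √(990 × 2474) = 1138 / 1565.0112 ≈ 0.727

0.727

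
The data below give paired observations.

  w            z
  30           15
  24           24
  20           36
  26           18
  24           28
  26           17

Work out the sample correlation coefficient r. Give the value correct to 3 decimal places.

n = 6, Σw = 150, Σz = 138, Σw² = 3804, Σz² = 3494, Σwz = 3328
nΣwz − ΣwΣz = 19968 − 20700 = -732
nΣw² − (Σw)² = 22824 − 22500 = 324; nΣz² − (Σz)² = 20964 − 19044 = 1920
r = -732 / √(324 × 1920) = -732 / 788.7205 ≈ -0.928

-0.928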